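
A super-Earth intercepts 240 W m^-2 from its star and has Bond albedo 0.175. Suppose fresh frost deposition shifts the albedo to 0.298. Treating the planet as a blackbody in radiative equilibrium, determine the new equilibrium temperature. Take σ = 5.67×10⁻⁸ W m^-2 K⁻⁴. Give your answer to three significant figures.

New equilibrium: T₂ = [(1−0.298)·240.0/(4σ)]^(1/4) = 165.1 K.

165 kelvin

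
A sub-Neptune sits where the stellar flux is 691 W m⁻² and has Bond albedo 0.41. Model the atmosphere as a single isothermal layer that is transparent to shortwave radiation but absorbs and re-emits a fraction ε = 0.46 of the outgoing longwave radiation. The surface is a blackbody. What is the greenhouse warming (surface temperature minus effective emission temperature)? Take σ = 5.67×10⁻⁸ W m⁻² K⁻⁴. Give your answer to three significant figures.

Effective emission temperature (TOA balance): σT_e⁴ = S(1−α)/4 = 101.9 W m⁻² → T_e = 205.9 K.
For a single slab of emissivity ε, T_s⁴ = 2T_e⁴/(2−ε); thus T_s = 205.9·(1.299)^(1/4) = 219.8 K.
T_s − T_e = 219.8 − 205.9 = 13.90 K.

13.9 K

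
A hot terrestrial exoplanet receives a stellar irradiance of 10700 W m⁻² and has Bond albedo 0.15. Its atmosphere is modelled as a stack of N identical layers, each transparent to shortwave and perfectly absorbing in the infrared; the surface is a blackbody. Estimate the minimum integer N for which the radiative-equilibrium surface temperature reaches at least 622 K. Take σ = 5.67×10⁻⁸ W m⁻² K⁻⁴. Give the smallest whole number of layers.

3

Top-of-atmosphere balance: σT_e⁴ = S(1−α)/4 = 2274 W m⁻² → T_e = 447.5 K.
T_s = (N+1)^(1/4)·T_e ≥ 622 K requires N+1 ≥ (T_s/T_e)⁴ = (622/447.5)⁴ = 3.733.
So N ≥ 2.733; the smallest integer is N = 3.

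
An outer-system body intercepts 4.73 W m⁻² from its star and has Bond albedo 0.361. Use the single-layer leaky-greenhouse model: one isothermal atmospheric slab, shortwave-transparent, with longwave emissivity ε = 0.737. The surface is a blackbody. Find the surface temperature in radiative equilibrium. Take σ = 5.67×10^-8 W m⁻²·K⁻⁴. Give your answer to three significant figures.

At the top of the atmosphere, σT_e⁴ = S(1−α)/4 = 0.7556 W m⁻², giving T_e = 60.42 K.
The surface balance (absorbed SW + ε·downward IR = σT_s⁴) with T_a⁴ = T_s⁴/2 reduces to T_s = T_e·[2/(2−ε)]^¼ = 67.78 K.

67.8 K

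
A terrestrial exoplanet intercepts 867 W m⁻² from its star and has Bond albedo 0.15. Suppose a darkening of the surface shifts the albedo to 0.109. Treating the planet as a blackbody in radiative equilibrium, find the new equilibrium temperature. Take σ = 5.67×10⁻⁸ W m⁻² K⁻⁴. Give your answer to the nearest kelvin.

242 K

With the new albedo, S(1−α₂)/4 = 193.1 W m⁻², so T₂ = 241.6 K.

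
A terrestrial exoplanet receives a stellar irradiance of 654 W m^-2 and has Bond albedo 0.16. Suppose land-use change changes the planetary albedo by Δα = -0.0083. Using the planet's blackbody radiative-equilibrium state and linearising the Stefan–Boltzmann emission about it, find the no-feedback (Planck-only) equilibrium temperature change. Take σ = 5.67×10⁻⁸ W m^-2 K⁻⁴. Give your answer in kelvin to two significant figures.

The baseline emission temperature is T_e = 221.8 K.
ΔF = −(S/4)Δα = −(654.0/4)×(-0.0083) = 1.357 W m^-2.
Planck response: λ_P = 4σT_e³ = 4·5.67×10⁻⁸·(221.8)³ = 2.476 W m^-2/K.
So ΔT₀ = 1.357/2.476 = 0.548 K.

0.55 K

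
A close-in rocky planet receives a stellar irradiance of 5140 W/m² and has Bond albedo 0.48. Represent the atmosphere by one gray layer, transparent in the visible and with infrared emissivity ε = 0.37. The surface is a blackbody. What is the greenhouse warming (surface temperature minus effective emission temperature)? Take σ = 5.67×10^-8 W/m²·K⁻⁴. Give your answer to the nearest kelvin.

17 kelvin

Effective emission temperature (TOA balance): σT_e⁴ = S(1−α)/4 = 668.2 W/m² → T_e = 329.5 K.
The surface balance (absorbed SW + ε·downward IR = σT_s⁴) with T_a⁴ = T_s⁴/2 reduces to T_s = T_e·[2/(2−ε)]^¼ = 346.8 K.
T_s − T_e = 346.8 − 329.5 = 17.29 K.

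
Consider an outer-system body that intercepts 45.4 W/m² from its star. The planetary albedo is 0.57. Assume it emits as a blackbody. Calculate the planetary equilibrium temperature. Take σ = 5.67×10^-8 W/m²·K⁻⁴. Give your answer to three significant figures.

The planet absorbs (1−α)S over its disc πR² and re-emits over 4πR², so the mean absorbed flux is (1−0.57)·45.40/4 = 4.881 W/m².
In equilibrium σT⁴ equals this, so T = 96.32 K.

96.3 K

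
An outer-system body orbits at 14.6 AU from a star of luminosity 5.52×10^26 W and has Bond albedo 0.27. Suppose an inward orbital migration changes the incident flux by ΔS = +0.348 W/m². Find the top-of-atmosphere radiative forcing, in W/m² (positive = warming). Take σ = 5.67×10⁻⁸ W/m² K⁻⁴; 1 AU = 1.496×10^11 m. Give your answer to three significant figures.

d = 14.6 × 1.496×10^11 m = 2.184×10^12 m.
S = L/(4πd²) = 9.208 W/m².
Only a fraction (1−α) is absorbed and it's spread over 4πR², so ΔF = (1−α)ΔS/4 = 0.06351 W/m².

0.0635 W/m²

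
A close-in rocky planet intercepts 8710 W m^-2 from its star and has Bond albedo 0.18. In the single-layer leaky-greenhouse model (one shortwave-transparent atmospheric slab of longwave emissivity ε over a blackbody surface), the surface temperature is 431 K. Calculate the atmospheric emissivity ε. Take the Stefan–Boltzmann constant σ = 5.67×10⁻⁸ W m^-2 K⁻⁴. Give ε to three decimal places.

0.175

Effective temperature: T_e = [S(1−α)/(4σ)]^(1/4) = 421.3 K.
Inverting T_s⁴ = 2T_e⁴/(2−ε): (T_e/T_s)⁴ = 0.9126, so ε = 2(1 − 0.9126) = 0.1748.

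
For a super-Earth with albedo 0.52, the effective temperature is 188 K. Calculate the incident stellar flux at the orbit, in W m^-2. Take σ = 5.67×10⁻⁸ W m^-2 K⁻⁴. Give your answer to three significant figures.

590 W m^-2

Invert the energy balance for S: S = 4σT⁴/(1−α).
The emitted flux is σT⁴ = 70.83 W m^-2.
S = 4·70.83/0.48 = 590.2 W m^-2.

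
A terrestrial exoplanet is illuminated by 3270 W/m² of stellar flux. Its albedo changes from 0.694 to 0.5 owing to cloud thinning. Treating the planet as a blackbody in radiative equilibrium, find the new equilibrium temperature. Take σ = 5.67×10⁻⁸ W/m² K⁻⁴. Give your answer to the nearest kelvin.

291 kelvin

New equilibrium: T₂ = [(1−0.5)·3270/(4σ)]^(1/4) = 291.4 K.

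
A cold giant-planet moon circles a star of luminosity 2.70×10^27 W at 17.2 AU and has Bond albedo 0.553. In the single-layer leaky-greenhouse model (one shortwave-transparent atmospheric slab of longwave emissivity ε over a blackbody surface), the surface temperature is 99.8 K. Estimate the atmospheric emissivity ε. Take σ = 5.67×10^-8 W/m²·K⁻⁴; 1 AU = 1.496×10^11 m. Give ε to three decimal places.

Orbital distance: d = 17.2 AU = 2.573×10^12 m.
Spreading L over a sphere of radius d: S = 2.70×10^27/(4π·2.57×10^12²) = 32.45 W/m².
First, T_e = [32.45·(1−0.553)/(4σ)]^(1/4) = 89.43 K.
T_s⁴ = T_e⁴·2/(2−ε) → ε = 2 − 2(T_e/T_s)⁴ = 2 − 2·(89.43/99.8)⁴ = 0.7105.

0.711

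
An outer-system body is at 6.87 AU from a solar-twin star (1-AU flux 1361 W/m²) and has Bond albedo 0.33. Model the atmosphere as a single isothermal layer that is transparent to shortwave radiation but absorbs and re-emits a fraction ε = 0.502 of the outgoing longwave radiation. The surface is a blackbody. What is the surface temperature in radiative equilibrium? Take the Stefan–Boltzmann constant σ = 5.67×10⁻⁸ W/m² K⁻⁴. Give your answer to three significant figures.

103 K

Irradiance scales as 1/d², so S = 1361 W/m² × (1/6.87)² = 28.84 W/m².
At the top of the atmosphere, σT_e⁴ = S(1−α)/4 = 4.830 W/m², giving T_e = 96.07 K.
Surface balance with a leaky layer gives σT_s⁴ = σT_e⁴·2/(2−ε), so T_s = T_e·[2/(2−0.502)]^(1/4) = 103.3 K.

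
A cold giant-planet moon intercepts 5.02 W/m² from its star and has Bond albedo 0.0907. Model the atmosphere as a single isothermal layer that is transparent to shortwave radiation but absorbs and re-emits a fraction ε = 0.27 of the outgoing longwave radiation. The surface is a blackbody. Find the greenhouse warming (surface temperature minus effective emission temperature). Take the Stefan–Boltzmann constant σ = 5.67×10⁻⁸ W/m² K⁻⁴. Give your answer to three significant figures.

At the top of the atmosphere, σT_e⁴ = S(1−α)/4 = 1.141 W/m², giving T_e = 66.98 K.
Surface balance with a leaky layer gives σT_s⁴ = σT_e⁴·2/(2−ε), so T_s = T_e·[2/(2−0.27)]^(1/4) = 69.45 K.
Greenhouse warming: T_s − T_e = 2.473 K.

2.47 K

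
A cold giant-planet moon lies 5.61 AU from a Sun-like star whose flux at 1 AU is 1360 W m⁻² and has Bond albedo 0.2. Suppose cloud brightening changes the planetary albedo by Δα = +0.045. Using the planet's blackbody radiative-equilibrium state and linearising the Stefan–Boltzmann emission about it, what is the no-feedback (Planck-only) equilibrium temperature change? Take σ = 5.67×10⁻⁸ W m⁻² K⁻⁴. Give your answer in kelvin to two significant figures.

-1.6 K

Flux at the orbit: S = 1360/(5.61)² = 43.21 W m⁻².
Unperturbed T_e = [43.21·(1−0.2)/(4σ)]^¼ = 111.1 K.
The change in absorbed flux is Δ[S(1−α)/4] = −SΔα/4 = -0.4861 W m⁻².
Linearising σT⁴ gives d(σT⁴)/dT = 4σT_e³ = 0.3111 W m⁻² per K.
So ΔT₀ = -0.4861/0.3111 = -1.56 K.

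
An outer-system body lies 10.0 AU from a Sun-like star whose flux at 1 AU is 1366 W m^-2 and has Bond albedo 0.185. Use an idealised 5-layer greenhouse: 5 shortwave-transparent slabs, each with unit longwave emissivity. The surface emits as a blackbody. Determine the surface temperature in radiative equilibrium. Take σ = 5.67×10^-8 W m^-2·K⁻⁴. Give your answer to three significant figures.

Flux at the orbit: S = 1366/(10.0)² = 13.66 W m^-2.
OLR = S(1−α)/4 = 2.783 W m^-2; the top layer radiates at T_e = 83.70 K.
Layer-by-layer balance gives σT_s⁴ = (N+1)σT_e⁴, so T_s = 6^¼·83.70 = 131.0 K.

131 kelvin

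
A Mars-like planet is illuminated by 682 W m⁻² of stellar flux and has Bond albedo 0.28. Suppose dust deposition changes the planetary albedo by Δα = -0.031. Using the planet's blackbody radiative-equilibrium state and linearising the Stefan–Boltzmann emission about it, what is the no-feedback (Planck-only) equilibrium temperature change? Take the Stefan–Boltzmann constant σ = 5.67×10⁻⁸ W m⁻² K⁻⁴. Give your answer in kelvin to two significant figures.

2.3 kelvin

Unperturbed T_e = [682.0·(1−0.28)/(4σ)]^¼ = 215.7 K.
TOA radiative forcing: ΔF = −S·Δα/4 = −682.0·(-0.031)/4 = 5.285 W m⁻².
Linearising σT⁴ gives d(σT⁴)/dT = 4σT_e³ = 2.276 W m⁻² per K.
Hence the no-feedback warming is ΔF/(4σT_e³) = 2.32 K.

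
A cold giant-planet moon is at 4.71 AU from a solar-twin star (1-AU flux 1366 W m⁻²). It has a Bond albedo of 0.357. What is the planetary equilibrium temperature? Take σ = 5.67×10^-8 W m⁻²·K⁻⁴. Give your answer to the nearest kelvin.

By the inverse-square law, S = 1366/4.71² = 61.58 W m⁻².
Absorbed flux (global mean): S(1−α)/4 = 61.58·0.643/4 = 9.898 W m⁻².
Balancing against σT⁴: T = (9.898/5.67×10⁻⁸)^(1/4) = 114.9 K.

115 K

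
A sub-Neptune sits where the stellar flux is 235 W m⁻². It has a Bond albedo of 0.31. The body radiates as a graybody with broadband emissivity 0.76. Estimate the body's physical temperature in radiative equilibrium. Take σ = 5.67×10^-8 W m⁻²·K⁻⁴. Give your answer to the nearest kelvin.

175 kelvin

Absorbed flux (global mean): S(1−α)/4 = 235.0·0.69/4 = 40.54 W m⁻².
Radiative balance εσT⁴ = 40.54 gives T = [40.54/(0.76·σ)]^(1/4) = 175.1 K.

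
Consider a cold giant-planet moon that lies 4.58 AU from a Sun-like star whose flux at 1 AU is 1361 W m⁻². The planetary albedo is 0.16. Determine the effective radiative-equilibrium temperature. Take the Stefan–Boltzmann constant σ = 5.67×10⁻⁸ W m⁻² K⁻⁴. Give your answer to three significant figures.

125 kelvin

By the inverse-square law, S = 1361/4.58² = 64.88 W m⁻².
The planet absorbs (1−α)S over its disc πR² and re-emits over 4πR², so the mean absorbed flux is (1−0.16)·64.88/4 = 13.63 W m⁻².
In equilibrium σT⁴ equals this, so T = 124.5 K.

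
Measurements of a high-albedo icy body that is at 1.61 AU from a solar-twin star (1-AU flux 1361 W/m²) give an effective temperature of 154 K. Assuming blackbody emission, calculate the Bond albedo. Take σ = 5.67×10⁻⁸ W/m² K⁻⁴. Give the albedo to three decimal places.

Flux at the orbit: S = 1361/(1.61)² = 525.1 W/m².
From σT⁴ = S(1−α)/4 we invert for α: 1−α = 4σT⁴/S.
σT⁴ = 31.89 W/m², so 4σT⁴ = 127.6 W/m².
Hence α = 1 − 127.6/525.1 = 0.7570.

0.757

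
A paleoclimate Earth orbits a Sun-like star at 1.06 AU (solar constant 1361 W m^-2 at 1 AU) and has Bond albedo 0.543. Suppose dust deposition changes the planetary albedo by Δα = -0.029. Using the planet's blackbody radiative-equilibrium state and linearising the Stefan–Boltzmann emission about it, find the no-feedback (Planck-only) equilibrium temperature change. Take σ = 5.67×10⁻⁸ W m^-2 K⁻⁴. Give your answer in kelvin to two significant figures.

Irradiance scales as 1/d², so S = 1361 W m^-2 × (1/1.06)² = 1211 W m^-2.
Reference equilibrium: T_e = [S(1−α)/(4σ)]^(1/4) = 222.3 K.
TOA radiative forcing: ΔF = −S·Δα/4 = −1211·(-0.029)/4 = 8.782 W m^-2.
Linearising σT⁴ gives d(σT⁴)/dT = 4σT_e³ = 2.490 W m^-2 per K.
ΔT₀ = ΔF/λ_P = 8.782/2.490 = 3.53 K.

3.5 kelvin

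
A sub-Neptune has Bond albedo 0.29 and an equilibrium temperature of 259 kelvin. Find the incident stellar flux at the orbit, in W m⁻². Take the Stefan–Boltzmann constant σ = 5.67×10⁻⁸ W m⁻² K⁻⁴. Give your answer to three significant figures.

From S(1−α)/4 = σT⁴: S = 4σT⁴/(1−α).
The emitted flux is σT⁴ = 255.1 W m⁻².
So S = 4×255.1/(1−0.29) = 1437 W m⁻².

1440 W m⁻²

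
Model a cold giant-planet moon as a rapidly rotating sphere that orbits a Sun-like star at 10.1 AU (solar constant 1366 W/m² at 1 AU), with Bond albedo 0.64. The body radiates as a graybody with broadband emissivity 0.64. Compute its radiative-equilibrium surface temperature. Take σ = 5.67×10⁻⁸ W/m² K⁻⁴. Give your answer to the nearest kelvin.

Flux at the orbit: S = 1366/(10.1)² = 13.39 W/m².
Absorbed flux (global mean): S(1−α)/4 = 13.39·0.36/4 = 1.205 W/m².
Equating to εσT⁴ with ε = 0.64: T = (1.205/0.64σ)^(1/4) = 75.91 K.

76 kelvin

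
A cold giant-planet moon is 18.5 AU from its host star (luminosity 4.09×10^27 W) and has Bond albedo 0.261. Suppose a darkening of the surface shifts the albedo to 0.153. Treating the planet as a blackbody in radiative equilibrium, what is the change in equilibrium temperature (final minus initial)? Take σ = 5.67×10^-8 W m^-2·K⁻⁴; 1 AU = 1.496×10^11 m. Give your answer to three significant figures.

Orbital distance: d = 18.5 AU = 2.768×10^12 m.
Flux at the orbit: S = L/(4πd²) = 4.09×10^27/(4π·(2.77×10^12)²) = 42.49 W m^-2.
Initial: T₁ = [S(1−0.261)/(4σ)]^(1/4) = 108.5 K.
Final:   T₂ = [S(1−0.153)/(4σ)]^(1/4) = 112.2 K.
ΔT = T₂ − T₁ = 3.763 K.

3.76 K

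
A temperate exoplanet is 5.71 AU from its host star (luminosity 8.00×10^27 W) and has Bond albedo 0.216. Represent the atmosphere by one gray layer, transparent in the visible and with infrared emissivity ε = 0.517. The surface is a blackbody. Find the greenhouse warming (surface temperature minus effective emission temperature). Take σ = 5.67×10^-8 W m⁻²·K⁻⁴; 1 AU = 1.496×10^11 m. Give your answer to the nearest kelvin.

d = 5.71 × 1.496×10^11 m = 8.542×10^11 m.
S = L/(4πd²) = 872.5 W m⁻².
At the top of the atmosphere, σT_e⁴ = S(1−α)/4 = 171.0 W m⁻², giving T_e = 234.3 K.
The surface balance (absorbed SW + ε·downward IR = σT_s⁴) with T_a⁴ = T_s⁴/2 reduces to T_s = T_e·[2/(2−ε)]^¼ = 252.5 K.
The atmosphere warms the surface by 18.19 K.

18 kelvin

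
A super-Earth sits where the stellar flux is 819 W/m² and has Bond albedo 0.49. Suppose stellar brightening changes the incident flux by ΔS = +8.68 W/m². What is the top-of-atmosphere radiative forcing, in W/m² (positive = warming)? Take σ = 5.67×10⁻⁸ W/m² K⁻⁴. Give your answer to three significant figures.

ΔF = Δ[S(1−α)]/4 = (1−0.49)·+8.68/4 = 1.107 W/m².

1.11 W/m²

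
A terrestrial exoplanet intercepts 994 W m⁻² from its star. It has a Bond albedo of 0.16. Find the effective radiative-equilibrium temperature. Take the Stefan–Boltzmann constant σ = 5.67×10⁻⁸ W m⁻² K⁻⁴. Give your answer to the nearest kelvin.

246 kelvin

The planet absorbs (1−α)S over its disc πR² and re-emits over 4πR², so the mean absorbed flux is (1−0.16)·994.0/4 = 208.7 W m⁻².
Set σT⁴ = 208.7 → T = (208.7/σ)^(1/4) = 246.3 K.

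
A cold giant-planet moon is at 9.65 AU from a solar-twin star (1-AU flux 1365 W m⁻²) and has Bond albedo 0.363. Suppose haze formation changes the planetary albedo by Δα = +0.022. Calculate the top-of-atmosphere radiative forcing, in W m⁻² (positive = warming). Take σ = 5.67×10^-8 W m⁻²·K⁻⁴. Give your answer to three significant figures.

Flux at the orbit: S = 1365/(9.65)² = 14.66 W m⁻².
ΔF = −(S/4)Δα = −(14.66/4)×(+0.022) = -0.08062 W m⁻².

-0.0806 W m⁻²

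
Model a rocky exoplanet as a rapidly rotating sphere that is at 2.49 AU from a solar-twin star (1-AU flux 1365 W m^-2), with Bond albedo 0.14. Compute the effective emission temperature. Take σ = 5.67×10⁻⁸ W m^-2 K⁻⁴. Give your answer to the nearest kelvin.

By the inverse-square law, S = 1365/2.49² = 220.2 W m^-2.
Averaging over the sphere, the absorbed flux is S(1−α)/4 = 47.33 W m^-2.
Balancing against σT⁴: T = (47.33/5.67×10⁻⁸)^(1/4) = 170.0 K.

170 K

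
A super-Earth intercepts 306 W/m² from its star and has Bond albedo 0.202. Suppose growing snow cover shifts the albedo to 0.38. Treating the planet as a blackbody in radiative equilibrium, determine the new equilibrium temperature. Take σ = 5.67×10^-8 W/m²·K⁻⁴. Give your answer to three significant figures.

170 kelvin

New equilibrium: T₂ = [(1−0.38)·306.0/(4σ)]^(1/4) = 170.1 K.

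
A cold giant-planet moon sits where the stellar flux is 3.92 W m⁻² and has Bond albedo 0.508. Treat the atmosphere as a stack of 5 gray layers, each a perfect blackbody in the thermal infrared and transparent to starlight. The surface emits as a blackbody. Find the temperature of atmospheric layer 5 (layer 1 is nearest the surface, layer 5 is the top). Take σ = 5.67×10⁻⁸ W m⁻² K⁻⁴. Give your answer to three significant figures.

54.0 K

The effective emission temperature is T_e = [S(1−α)/(4σ)]^¼ = 54.00 K.
In the N-layer model, layer k (counted from the surface) has T_k = (N+1−k)^(1/4)·T_e.
T_5 = (1)^(1/4)·54.00 = 54.00 K.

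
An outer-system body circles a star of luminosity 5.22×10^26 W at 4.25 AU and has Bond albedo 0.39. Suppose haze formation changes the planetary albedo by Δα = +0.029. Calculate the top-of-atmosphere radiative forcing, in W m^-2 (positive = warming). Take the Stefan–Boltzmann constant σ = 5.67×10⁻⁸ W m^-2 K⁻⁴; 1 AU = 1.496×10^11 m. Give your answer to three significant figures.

d = 4.25 × 1.496×10^11 m = 6.358×10^11 m.
S = L/(4πd²) = 102.8 W m^-2.
ΔF = −(S/4)Δα = −(102.8/4)×(+0.029) = -0.7450 W m^-2.

-0.745 W m^-2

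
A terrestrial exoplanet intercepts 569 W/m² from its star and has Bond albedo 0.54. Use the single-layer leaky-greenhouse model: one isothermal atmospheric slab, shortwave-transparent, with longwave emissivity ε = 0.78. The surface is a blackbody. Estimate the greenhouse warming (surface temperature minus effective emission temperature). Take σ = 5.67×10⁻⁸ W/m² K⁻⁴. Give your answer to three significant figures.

24.2 K

The planet radiates to space at T_e = [S(1−α)/(4σ)]^(1/4) = 184.3 K.
Surface balance with a leaky layer gives σT_s⁴ = σT_e⁴·2/(2−ε), so T_s = T_e·[2/(2−0.78)]^(1/4) = 208.6 K.
T_s − T_e = 208.6 − 184.3 = 24.24 K.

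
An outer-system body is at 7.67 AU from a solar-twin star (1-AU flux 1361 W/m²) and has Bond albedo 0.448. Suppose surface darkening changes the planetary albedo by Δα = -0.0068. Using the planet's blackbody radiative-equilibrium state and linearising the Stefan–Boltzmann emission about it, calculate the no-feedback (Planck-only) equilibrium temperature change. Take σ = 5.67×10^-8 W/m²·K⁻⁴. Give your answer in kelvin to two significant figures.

Irradiance scales as 1/d², so S = 1361 W/m² × (1/7.67)² = 23.13 W/m².
The baseline emission temperature is T_e = 86.62 K.
ΔF = −(S/4)Δα = −(23.13/4)×(-0.0068) = 0.03933 W/m².
Linearising σT⁴ gives d(σT⁴)/dT = 4σT_e³ = 0.1474 W/m² per K.
So ΔT₀ = 0.03933/0.1474 = 0.267 K.

0.27 K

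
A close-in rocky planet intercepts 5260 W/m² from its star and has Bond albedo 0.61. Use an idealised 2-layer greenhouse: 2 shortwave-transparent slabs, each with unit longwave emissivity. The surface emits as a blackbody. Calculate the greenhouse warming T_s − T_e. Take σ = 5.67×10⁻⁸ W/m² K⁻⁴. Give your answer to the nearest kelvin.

97 kelvin

The effective emission temperature is T_e = [S(1−α)/(4σ)]^¼ = 308.4 K.
T_s = (N+1)^(1/4)·T_e = 405.9 K.
So the greenhouse effect raises the surface by 405.9 − 308.4 = 97.47 K.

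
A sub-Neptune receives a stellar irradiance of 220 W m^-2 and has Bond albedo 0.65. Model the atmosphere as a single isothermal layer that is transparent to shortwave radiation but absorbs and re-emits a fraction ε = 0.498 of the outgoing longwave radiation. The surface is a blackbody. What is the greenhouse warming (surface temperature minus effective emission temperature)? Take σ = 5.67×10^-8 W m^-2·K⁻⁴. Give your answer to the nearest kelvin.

10 K

At the top of the atmosphere, σT_e⁴ = S(1−α)/4 = 19.25 W m^-2, giving T_e = 135.7 K.
For a single slab of emissivity ε, T_s⁴ = 2T_e⁴/(2−ε); thus T_s = 135.7·(1.332)^(1/4) = 145.8 K.
The atmosphere warms the surface by 10.07 K.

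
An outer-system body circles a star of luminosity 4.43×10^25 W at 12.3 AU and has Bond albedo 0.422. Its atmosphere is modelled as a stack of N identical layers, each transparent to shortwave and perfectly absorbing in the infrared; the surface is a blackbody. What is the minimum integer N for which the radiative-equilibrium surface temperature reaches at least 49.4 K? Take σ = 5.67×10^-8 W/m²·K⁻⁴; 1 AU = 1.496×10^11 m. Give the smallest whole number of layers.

2

Orbital distance: d = 12.3 AU = 1.840×10^12 m.
Flux at the orbit: S = L/(4πd²) = 4.43×10^25/(4π·(1.84×10^12)²) = 1.041 W/m².
The effective emission temperature is T_e = [S(1−α)/(4σ)]^¼ = 40.36 K.
Need (N+1)T_e⁴ ≥ T_s⁴, i.e. N+1 ≥ (49.4/40.36)⁴ = 2.244.
Rounding up, N = 2.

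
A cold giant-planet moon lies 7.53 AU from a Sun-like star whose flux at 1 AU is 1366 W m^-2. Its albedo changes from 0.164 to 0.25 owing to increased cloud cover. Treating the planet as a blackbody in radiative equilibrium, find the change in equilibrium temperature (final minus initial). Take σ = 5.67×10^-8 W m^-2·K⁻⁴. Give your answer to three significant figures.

-2.60 kelvin

By the inverse-square law, S = 1366/7.53² = 24.09 W m^-2.
With α = 0.164, T₁ = 97.07 K.
With α = 0.25, T₂ = 94.48 K.
ΔT = T₂ − T₁ = -2.599 K.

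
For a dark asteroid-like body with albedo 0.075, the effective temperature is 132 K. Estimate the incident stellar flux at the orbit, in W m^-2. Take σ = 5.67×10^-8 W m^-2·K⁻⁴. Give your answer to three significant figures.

From S(1−α)/4 = σT⁴: S = 4σT⁴/(1−α).
σT⁴ = 5.67×10⁻⁸·(132)⁴ = 17.21 W m^-2.
So S = 4×17.21/(1−0.075) = 74.44 W m^-2.

74.4 W m^-2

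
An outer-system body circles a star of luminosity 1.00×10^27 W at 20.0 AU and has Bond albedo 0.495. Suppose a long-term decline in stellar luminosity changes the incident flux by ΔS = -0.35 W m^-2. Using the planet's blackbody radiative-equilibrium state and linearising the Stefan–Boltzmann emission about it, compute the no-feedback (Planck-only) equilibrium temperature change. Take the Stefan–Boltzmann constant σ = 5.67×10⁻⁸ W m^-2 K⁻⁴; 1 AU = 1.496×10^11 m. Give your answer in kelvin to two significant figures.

d = 20.0 × 1.496×10^11 m = 2.992×10^12 m.
S = L/(4πd²) = 8.889 W m^-2.
Unperturbed T_e = [8.889·(1−0.495)/(4σ)]^¼ = 66.70 K.
Only a fraction (1−α) is absorbed and it's spread over 4πR², so ΔF = (1−α)ΔS/4 = -0.04419 W m^-2.
Planck response: λ_P = 4σT_e³ = 4·5.67×10⁻⁸·(66.70)³ = 0.06730 W m^-2/K.
So ΔT₀ = -0.04419/0.06730 = -0.657 K.

-0.66 K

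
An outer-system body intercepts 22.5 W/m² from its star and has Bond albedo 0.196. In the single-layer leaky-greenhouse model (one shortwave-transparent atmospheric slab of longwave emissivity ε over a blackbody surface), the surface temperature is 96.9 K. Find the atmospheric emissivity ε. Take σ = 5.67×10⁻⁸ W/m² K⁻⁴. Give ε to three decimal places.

First, T_e = [22.50·(1−0.196)/(4σ)]^(1/4) = 94.50 K.
T_s⁴ = T_e⁴·2/(2−ε) → ε = 2 − 2(T_e/T_s)⁴ = 2 − 2·(94.50/96.9)⁴ = 0.1906.

0.191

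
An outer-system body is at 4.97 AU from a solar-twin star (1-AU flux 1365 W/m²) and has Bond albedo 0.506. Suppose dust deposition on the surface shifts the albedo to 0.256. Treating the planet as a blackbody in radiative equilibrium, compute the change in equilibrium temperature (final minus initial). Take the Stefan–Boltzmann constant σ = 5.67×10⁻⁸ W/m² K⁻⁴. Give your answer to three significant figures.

Irradiance scales as 1/d², so S = 1365 W/m² × (1/4.97)² = 55.26 W/m².
Before: T₁ = [55.26·0.494/(4σ)]^(1/4) = 104.7 K.
With α = 0.256, T₂ = 116.0 K.
ΔT = T₂ − T₁ = 11.29 K.

11.3 K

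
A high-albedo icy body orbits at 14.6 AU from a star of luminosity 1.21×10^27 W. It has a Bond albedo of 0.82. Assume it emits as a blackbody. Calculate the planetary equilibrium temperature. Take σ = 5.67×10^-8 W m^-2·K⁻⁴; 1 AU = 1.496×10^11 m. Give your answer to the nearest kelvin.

63 K

d = 14.6 × 1.496×10^11 m = 2.184×10^12 m.
S = L/(4πd²) = 20.18 W m^-2.
Averaging over the sphere, the absorbed flux is S(1−α)/4 = 0.9083 W m^-2.
In equilibrium σT⁴ equals this, so T = 63.26 K.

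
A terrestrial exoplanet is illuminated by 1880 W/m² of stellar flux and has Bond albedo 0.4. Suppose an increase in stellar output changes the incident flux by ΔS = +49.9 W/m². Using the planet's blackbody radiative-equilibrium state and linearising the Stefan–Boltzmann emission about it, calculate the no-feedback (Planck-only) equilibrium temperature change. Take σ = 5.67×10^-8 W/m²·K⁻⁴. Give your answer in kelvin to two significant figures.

The baseline emission temperature is T_e = 265.6 K.
ΔF = Δ[S(1−α)]/4 = (1−0.4)·+49.9/4 = 7.485 W/m².
Planck response: λ_P = 4σT_e³ = 4·5.67×10⁻⁸·(265.6)³ = 4.248 W/m²/K.
So ΔT₀ = 7.485/4.248 = 1.76 K.

1.8 kelvin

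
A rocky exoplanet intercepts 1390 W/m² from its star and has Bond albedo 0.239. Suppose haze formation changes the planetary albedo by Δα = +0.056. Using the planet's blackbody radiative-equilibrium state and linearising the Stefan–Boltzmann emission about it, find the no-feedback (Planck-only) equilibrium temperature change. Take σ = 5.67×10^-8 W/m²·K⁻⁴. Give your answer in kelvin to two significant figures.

The baseline emission temperature is T_e = 261.3 K.
The change in absorbed flux is Δ[S(1−α)/4] = −SΔα/4 = -19.46 W/m².
The Planck feedback parameter is 4σT_e³ = 4.048 W/m²/K.
So ΔT₀ = -19.46/4.048 = -4.81 K.

-4.8 K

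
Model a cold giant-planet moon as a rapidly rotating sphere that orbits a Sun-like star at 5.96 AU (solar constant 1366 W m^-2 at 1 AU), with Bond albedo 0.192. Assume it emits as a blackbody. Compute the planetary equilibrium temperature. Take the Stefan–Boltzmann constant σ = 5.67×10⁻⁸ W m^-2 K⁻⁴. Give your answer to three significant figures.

Flux at the orbit: S = 1366/(5.96)² = 38.46 W m^-2.
The planet absorbs (1−α)S over its disc πR² and re-emits over 4πR², so the mean absorbed flux is (1−0.192)·38.46/4 = 7.768 W m^-2.
Balancing against σT⁴: T = (7.768/5.67×10⁻⁸)^(1/4) = 108.2 K.

108 K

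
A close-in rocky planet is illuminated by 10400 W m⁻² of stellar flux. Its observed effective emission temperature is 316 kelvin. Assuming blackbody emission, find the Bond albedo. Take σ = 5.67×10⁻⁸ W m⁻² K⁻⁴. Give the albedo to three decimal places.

Rearranging the radiative balance, α = 1 − 4σT⁴/S.
4σT⁴ = 4·5.67×10⁻⁸·(316)⁴ = 2261 W m⁻².
1−α = 2261/10400 = 0.2174, so α = 0.7826.

0.783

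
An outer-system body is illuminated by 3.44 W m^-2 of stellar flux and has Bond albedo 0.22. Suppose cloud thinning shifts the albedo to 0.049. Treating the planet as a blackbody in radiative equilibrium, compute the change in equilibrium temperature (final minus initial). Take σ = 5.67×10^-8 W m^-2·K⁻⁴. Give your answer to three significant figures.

Initial: T₁ = [S(1−0.22)/(4σ)]^(1/4) = 58.65 K.
After:  T₂ = [3.440·0.951/(4σ)]^(1/4) = 61.63 K.
Change: 61.63 − 58.65 = 2.980 K.

2.98 K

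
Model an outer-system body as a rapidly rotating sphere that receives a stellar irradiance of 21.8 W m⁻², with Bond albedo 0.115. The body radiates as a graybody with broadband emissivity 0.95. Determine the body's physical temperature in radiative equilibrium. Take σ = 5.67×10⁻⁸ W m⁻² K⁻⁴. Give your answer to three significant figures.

The planet absorbs (1−α)S over its disc πR² and re-emits over 4πR², so the mean absorbed flux is (1−0.115)·21.80/4 = 4.823 W m⁻².
Radiative balance εσT⁴ = 4.823 gives T = [4.823/(0.95·σ)]^(1/4) = 97.28 K.

97.3 K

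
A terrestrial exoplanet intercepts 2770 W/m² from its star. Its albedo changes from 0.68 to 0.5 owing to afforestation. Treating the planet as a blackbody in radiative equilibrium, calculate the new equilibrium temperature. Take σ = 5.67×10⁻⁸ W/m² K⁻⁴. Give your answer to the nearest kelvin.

280 kelvin

With the new albedo, S(1−α₂)/4 = 346.2 W/m², so T₂ = 279.5 K.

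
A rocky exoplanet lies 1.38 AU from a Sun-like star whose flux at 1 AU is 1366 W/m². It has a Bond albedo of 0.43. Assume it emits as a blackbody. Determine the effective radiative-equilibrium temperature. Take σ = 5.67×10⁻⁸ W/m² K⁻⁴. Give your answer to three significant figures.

206 kelvin

By the inverse-square law, S = 1366/1.38² = 717.3 W/m².
Averaging over the sphere, the absorbed flux is S(1−α)/4 = 102.2 W/m².
Balancing against σT⁴: T = (102.2/5.67×10⁻⁸)^(1/4) = 206.1 K.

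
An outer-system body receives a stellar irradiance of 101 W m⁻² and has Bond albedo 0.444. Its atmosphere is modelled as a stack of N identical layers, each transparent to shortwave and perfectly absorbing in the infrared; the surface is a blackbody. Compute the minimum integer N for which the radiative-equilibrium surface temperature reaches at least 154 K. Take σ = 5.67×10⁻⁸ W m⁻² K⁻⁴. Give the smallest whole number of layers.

Top-of-atmosphere balance: σT_e⁴ = S(1−α)/4 = 14.04 W m⁻² → T_e = 125.4 K.
Need (N+1)T_e⁴ ≥ T_s⁴, i.e. N+1 ≥ (154/125.4)⁴ = 2.272.
The minimum whole number is N = 2.

2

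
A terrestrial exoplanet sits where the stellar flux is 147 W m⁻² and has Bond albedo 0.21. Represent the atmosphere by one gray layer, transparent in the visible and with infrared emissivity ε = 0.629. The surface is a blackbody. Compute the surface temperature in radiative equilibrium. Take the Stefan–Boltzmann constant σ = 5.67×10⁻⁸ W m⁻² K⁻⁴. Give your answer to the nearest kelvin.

165 kelvin

At the top of the atmosphere, σT_e⁴ = S(1−α)/4 = 29.03 W m⁻², giving T_e = 150.4 K.
Surface balance with a leaky layer gives σT_s⁴ = σT_e⁴·2/(2−ε), so T_s = T_e·[2/(2−0.629)]^(1/4) = 165.3 K.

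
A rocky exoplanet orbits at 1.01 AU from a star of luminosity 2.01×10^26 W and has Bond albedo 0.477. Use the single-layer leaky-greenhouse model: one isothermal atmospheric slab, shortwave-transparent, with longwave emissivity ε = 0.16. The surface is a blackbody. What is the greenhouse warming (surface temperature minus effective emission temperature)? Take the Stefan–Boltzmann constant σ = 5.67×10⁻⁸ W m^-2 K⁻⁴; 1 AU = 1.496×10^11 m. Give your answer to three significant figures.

4.22 K

Orbital distance: d = 1.01 AU = 1.511×10^11 m.
S = L/(4πd²) = 700.6 W m^-2.
The planet radiates to space at T_e = [S(1−α)/(4σ)]^(1/4) = 200.5 K.
For a single slab of emissivity ε, T_s⁴ = 2T_e⁴/(2−ε); thus T_s = 200.5·(1.087)^(1/4) = 204.7 K.
The atmosphere warms the surface by 4.223 K.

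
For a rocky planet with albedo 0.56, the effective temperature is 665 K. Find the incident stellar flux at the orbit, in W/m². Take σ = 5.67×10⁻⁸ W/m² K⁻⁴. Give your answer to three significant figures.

1.01×10^5 W/m²

Invert the energy balance for S: S = 4σT⁴/(1−α).
σT⁴ = 5.67×10⁻⁸·(665)⁴ = 11090 W/m².
So S = 4×11090/(1−0.56) = 1.008×10^5 W/m².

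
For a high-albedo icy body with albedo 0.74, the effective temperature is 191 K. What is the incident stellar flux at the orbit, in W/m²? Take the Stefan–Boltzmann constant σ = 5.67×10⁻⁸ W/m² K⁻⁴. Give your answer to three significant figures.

Invert the energy balance for S: S = 4σT⁴/(1−α).
σT⁴ = 5.67×10⁻⁸·(191)⁴ = 75.46 W/m².
S = 4·75.46/0.26 = 1161 W/m².

1160 W/m²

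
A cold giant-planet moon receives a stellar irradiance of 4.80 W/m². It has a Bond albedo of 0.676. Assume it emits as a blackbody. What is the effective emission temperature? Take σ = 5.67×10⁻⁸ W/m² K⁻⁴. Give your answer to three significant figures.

Averaging over the sphere, the absorbed flux is S(1−α)/4 = 0.3888 W/m².
Balancing against σT⁴: T = (0.3888/5.67×10⁻⁸)^(1/4) = 51.17 K.

51.2 K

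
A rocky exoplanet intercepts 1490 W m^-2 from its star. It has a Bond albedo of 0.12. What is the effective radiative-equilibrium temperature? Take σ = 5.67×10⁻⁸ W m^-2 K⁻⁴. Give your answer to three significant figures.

276 kelvin

Averaging over the sphere, the absorbed flux is S(1−α)/4 = 327.8 W m^-2.
Set σT⁴ = 327.8 → T = (327.8/σ)^(1/4) = 275.7 K.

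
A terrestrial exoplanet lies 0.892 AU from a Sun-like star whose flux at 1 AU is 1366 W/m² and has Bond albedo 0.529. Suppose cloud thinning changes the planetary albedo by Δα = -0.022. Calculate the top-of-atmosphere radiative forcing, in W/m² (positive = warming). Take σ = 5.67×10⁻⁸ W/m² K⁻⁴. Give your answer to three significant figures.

By the inverse-square law, S = 1366/0.892² = 1717 W/m².
ΔF = −(S/4)Δα = −(1717/4)×(-0.022) = 9.442 W/m².

9.44 W/m²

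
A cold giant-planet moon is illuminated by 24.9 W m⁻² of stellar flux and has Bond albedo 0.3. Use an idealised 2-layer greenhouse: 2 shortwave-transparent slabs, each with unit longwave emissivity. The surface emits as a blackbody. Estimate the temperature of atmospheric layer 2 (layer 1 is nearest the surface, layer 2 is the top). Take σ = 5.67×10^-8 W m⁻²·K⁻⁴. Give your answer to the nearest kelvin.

Top-of-atmosphere balance: σT_e⁴ = S(1−α)/4 = 4.357 W m⁻² → T_e = 93.63 K.
In the N-layer model, layer k (counted from the surface) has T_k = (N+1−k)^(1/4)·T_e.
T_2 = (1)^(1/4)·93.63 = 93.63 K.

94 K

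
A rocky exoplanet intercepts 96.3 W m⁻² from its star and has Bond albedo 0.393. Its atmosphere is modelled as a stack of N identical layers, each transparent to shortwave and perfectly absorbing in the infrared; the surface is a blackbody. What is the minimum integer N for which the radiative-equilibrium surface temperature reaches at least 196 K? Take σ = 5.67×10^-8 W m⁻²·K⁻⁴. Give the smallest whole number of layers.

OLR = S(1−α)/4 = 14.61 W m⁻²; the top layer radiates at T_e = 126.7 K.
T_s = (N+1)^(1/4)·T_e ≥ 196 K requires N+1 ≥ (T_s/T_e)⁴ = (196/126.7)⁴ = 5.726.
Rounding up, N = 5.

5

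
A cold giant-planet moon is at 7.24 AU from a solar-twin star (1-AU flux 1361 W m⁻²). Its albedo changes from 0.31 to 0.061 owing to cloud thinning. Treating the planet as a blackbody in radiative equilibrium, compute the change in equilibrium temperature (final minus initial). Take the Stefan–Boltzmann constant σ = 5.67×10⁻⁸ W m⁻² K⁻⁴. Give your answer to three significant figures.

7.55 K

By the inverse-square law, S = 1361/7.24² = 25.96 W m⁻².
With α = 0.31, T₁ = 94.28 K.
With α = 0.061, T₂ = 101.8 K.
Change: 101.8 − 94.28 = 7.549 K.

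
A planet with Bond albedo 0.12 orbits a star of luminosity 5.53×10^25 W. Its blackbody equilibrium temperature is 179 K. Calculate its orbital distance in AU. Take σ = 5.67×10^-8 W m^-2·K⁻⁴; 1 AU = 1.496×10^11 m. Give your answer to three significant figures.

0.862 AU

The flux needed for this T is 4σT⁴/(1−0.12) = 264.6 W m^-2.
S = L/(4πd²) → d = √(L/4πS) = √(5.53×10^25/(4π·264.6)) = 1.290×10^11 m = 0.8621 AU.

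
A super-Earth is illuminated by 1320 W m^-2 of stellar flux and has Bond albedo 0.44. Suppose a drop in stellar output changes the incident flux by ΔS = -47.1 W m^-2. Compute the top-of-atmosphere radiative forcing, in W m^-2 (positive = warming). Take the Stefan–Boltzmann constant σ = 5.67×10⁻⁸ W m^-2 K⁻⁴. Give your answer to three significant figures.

ΔF = Δ[S(1−α)]/4 = (1−0.44)·-47.1/4 = -6.594 W m^-2.

-6.59 W m^-2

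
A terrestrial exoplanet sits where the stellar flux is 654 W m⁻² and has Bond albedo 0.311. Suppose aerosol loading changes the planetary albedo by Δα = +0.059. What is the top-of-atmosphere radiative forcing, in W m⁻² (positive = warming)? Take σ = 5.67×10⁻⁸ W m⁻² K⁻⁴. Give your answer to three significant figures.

ΔF = −(S/4)Δα = −(654.0/4)×(+0.059) = -9.646 W m⁻².

-9.65 W m⁻²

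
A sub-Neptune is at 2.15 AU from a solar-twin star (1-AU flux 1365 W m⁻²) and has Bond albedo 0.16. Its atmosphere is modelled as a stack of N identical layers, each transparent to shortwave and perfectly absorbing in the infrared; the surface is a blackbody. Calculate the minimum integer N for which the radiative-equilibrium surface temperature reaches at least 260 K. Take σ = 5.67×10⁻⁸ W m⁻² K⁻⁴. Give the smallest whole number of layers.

4

Flux at the orbit: S = 1365/(2.15)² = 295.3 W m⁻².
OLR = S(1−α)/4 = 62.01 W m⁻²; the top layer radiates at T_e = 181.9 K.
Need (N+1)T_e⁴ ≥ T_s⁴, i.e. N+1 ≥ (260/181.9)⁴ = 4.178.
So N ≥ 3.178; the smallest integer is N = 4.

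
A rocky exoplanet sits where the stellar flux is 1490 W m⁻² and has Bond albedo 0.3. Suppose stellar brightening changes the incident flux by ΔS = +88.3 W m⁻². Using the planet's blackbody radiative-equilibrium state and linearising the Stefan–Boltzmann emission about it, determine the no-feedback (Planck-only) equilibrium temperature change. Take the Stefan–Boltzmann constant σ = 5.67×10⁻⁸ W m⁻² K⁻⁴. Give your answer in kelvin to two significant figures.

3.9 kelvin

Unperturbed T_e = [1490·(1−0.3)/(4σ)]^¼ = 260.4 K.
Only a fraction (1−α) is absorbed and it's spread over 4πR², so ΔF = (1−α)ΔS/4 = 15.45 W m⁻².
Linearising σT⁴ gives d(σT⁴)/dT = 4σT_e³ = 4.005 W m⁻² per K.
Hence the no-feedback warming is ΔF/(4σT_e³) = 3.86 K.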